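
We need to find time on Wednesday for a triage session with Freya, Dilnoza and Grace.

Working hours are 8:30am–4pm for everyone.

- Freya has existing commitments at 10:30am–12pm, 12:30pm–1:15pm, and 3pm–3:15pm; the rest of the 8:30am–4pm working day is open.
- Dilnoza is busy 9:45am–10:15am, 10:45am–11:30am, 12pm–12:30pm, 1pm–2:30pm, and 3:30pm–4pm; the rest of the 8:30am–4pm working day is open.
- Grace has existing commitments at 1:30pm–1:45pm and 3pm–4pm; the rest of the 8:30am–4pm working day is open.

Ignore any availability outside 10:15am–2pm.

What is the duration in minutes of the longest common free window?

15 minutes

Freya free within 08:30–16:00: 08:30–10:30, 12:00–12:30, 13:15–15:00, 15:15–16:00.
Dilnoza free within 08:30–16:00: 08:30–09:45, 10:15–10:45, 11:30–12:00, 12:30–13:00, 14:30–15:30.
Grace free within 08:30–16:00: 08:30–13:30, 13:45–15:00.
Freya ∩ Dilnoza: 08:30–09:45, 10:15–10:30, 14:30–15:00, 15:15–15:30.
Freya ∩ Dilnoza ∩ Grace: 08:30–09:45, 10:15–10:30, 14:30–15:00.
Restricted to 10:15–14:00: 10:15–10:30.
Single common window of 15 minutes.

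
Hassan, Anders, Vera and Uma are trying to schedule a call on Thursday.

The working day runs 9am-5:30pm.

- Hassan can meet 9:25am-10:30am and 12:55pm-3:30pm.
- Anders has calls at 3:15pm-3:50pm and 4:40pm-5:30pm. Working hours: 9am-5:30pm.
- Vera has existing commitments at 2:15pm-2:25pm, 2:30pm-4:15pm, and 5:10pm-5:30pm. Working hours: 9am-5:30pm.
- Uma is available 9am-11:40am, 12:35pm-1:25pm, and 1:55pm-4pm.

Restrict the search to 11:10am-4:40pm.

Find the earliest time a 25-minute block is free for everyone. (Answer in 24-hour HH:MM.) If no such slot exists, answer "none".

Anders free within 09:00–17:30: 09:00–15:15, 15:50–16:40.
Vera free within 09:00–17:30: 09:00–14:15, 14:25–14:30, 16:15–17:10.
Hassan ∩ Anders: 09:25–10:30, 12:55–15:15.
Hassan ∩ Anders ∩ Vera: 09:25–10:30, 12:55–14:15, 14:25–14:30.
Hassan ∩ Anders ∩ Vera ∩ Uma: 09:25–10:30, 12:55–13:25, 13:55–14:15, 14:25–14:30.
Restricted to 11:10–16:40: 12:55–13:25, 13:55–14:15, 14:25–14:30.
Windows ≥ 25 min: 12:55–13:25.
Earliest such window starts at 12:55.

12:55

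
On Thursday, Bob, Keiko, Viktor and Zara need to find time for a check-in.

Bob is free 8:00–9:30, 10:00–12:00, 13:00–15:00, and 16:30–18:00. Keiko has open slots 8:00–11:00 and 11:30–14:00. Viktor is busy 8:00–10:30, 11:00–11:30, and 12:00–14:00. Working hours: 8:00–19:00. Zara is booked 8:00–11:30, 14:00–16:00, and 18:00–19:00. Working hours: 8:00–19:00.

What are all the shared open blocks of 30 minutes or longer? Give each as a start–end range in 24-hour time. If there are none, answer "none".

Viktor free within 08:00–19:00: 10:30–11:00, 11:30–12:00, 14:00–19:00.
Zara free within 08:00–19:00: 11:30–14:00, 16:00–18:00.
Bob ∩ Keiko: 08:00–09:30, 10:00–11:00, 11:30–12:00, 13:00–14:00.
Bob ∩ Keiko ∩ Viktor: 10:30–11:00, 11:30–12:00.
Bob ∩ Keiko ∩ Viktor ∩ Zara: 11:30–12:00.
Windows ≥ 30 min: 11:30–12:00.

11:30–12:00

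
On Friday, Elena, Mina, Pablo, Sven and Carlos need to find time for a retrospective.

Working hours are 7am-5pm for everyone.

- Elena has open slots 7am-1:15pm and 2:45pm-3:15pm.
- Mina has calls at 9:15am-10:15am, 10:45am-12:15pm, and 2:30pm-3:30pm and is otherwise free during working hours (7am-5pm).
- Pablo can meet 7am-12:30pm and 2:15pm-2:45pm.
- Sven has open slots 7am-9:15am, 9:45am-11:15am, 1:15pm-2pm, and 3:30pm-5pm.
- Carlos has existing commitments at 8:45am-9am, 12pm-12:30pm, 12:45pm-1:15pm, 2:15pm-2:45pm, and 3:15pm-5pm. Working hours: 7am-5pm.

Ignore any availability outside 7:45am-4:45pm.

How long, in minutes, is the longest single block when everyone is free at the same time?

60 minutes

Mina free within 07:00–17:00: 07:00–09:15, 10:15–10:45, 12:15–14:30, 15:30–17:00.
Carlos free within 07:00–17:00: 07:00–08:45, 09:00–12:00, 12:30–12:45, 13:15–14:15, 14:45–15:15.
Elena ∩ Mina: 07:00–09:15, 10:15–10:45, 12:15–13:15.
Elena ∩ Mina ∩ Pablo: 07:00–09:15, 10:15–10:45, 12:15–12:30.
Elena ∩ Mina ∩ Pablo ∩ Sven: 07:00–09:15, 10:15–10:45.
Elena ∩ Mina ∩ Pablo ∩ Sven ∩ Carlos: 07:00–08:45, 09:00–09:15, 10:15–10:45.
Restricted to 07:45–16:45: 07:45–08:45, 09:00–09:15, 10:15–10:45.
Common window lengths: 60, 15, 30 min; longest is 60.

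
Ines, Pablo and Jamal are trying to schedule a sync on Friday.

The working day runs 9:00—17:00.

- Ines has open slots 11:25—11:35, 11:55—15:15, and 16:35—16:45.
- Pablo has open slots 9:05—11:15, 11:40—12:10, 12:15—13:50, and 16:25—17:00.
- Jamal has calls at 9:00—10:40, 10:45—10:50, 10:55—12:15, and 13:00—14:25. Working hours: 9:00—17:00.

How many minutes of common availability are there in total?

Jamal free within 09:00–17:00: 10:40–10:45, 10:50–10:55, 12:15–13:00, 14:25–17:00.
Ines ∩ Pablo: 11:55–12:10, 12:15–13:50, 16:35–16:45.
Ines ∩ Pablo ∩ Jamal: 12:15–13:00, 16:35–16:45.
Total common minutes: 45 + 10 = 55.

55 minutes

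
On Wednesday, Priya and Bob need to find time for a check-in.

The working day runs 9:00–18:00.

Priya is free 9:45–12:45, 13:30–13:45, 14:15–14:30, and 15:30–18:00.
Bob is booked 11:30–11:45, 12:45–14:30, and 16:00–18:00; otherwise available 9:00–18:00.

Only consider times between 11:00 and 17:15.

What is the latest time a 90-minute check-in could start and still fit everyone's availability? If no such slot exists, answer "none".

none

Bob free within 09:00–18:00: 09:00–11:30, 11:45–12:45, 14:30–16:00.
Priya ∩ Bob: 09:45–11:30, 11:45–12:45, 15:30–16:00.
Restricted to 11:00–17:15: 11:00–11:30, 11:45–12:45, 15:30–16:00.
Windows ≥ 90 min: (none).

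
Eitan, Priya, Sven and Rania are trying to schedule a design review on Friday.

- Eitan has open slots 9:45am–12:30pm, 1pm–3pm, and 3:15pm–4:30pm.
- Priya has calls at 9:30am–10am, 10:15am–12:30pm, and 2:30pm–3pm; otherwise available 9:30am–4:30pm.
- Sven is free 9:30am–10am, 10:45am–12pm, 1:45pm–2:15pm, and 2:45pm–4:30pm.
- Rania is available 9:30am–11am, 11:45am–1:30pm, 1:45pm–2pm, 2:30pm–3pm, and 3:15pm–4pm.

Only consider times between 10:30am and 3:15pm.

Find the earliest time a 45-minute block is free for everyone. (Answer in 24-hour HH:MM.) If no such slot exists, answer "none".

Priya free within 09:30–16:30: 10:00–10:15, 12:30–14:30, 15:00–16:30.
Eitan ∩ Priya: 10:00–10:15, 13:00–14:30, 15:15–16:30.
Eitan ∩ Priya ∩ Sven: 13:45–14:15, 15:15–16:30.
Eitan ∩ Priya ∩ Sven ∩ Rania: 13:45–14:00, 15:15–16:00.
Restricted to 10:30–15:15: 13:45–14:00.
Windows ≥ 45 min: (none).

none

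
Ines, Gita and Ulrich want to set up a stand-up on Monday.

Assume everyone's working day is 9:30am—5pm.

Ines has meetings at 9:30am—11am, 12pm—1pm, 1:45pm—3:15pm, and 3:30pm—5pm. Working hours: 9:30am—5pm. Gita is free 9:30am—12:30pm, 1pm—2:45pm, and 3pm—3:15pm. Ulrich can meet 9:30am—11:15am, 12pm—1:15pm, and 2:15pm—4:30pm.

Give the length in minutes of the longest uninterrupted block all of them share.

15 minutes

Ines free within 09:30–17:00: 11:00–12:00, 13:00–13:45, 15:15–15:30.
Ines ∩ Gita: 11:00–12:00, 13:00–13:45.
Ines ∩ Gita ∩ Ulrich: 11:00–11:15, 13:00–13:15.
Common window lengths: 15, 15 min; longest is 15.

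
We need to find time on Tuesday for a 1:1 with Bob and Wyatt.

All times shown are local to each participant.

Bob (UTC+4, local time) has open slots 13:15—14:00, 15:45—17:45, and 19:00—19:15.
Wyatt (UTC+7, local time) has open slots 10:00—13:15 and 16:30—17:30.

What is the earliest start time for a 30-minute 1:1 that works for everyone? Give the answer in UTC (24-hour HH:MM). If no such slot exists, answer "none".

Bob → UTC: 09:15–10:00, 11:45–13:45, 15:00–15:15.
Wyatt → UTC: 03:00–06:15, 09:30–10:30.
Bob ∩ Wyatt: 09:30–10:00.
Windows ≥ 30 min: 09:30–10:00.
Earliest such window starts at 09:30.

09:30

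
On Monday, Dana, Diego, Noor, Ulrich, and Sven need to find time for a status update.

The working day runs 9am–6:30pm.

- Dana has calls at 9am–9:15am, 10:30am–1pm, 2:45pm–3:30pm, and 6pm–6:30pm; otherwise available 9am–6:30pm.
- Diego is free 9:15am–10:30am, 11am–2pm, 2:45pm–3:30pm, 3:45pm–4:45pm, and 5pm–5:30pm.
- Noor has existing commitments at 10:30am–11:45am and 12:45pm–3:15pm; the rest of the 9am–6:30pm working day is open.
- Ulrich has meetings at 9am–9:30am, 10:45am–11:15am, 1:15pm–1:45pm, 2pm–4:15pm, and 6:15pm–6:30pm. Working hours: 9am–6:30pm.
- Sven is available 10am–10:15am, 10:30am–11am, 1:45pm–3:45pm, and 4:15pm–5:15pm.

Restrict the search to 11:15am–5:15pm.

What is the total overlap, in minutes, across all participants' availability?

Dana free within 09:00–18:30: 09:15–10:30, 13:00–14:45, 15:30–18:00.
Noor free within 09:00–18:30: 09:00–10:30, 11:45–12:45, 15:15–18:30.
Ulrich free within 09:00–18:30: 09:30–10:45, 11:15–13:15, 13:45–14:00, 16:15–18:15.
Dana ∩ Diego: 09:15–10:30, 13:00–14:00, 15:45–16:45, 17:00–17:30.
Dana ∩ Diego ∩ Noor: 09:15–10:30, 15:45–16:45, 17:00–17:30.
Dana ∩ Diego ∩ Noor ∩ Ulrich: 09:30–10:30, 16:15–16:45, 17:00–17:30.
Dana ∩ Diego ∩ Noor ∩ Ulrich ∩ Sven: 10:00–10:15, 16:15–16:45, 17:00–17:15.
Restricted to 11:15–17:15: 16:15–16:45, 17:00–17:15.
Total common minutes: 30 + 15 = 45.

45 minutes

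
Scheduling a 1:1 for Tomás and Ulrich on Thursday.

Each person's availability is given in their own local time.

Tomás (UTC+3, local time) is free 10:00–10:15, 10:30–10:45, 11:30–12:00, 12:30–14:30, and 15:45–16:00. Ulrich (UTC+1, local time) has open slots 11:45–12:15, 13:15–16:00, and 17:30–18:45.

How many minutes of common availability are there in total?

Tomás → UTC: 07:00–07:15, 07:30–07:45, 08:30–09:00, 09:30–11:30, 12:45–13:00.
Ulrich → UTC: 10:45–11:15, 12:15–15:00, 16:30–17:45.
Tomás ∩ Ulrich: 10:45–11:15, 12:45–13:00.
Total common minutes: 30 + 15 = 45.

45 minutes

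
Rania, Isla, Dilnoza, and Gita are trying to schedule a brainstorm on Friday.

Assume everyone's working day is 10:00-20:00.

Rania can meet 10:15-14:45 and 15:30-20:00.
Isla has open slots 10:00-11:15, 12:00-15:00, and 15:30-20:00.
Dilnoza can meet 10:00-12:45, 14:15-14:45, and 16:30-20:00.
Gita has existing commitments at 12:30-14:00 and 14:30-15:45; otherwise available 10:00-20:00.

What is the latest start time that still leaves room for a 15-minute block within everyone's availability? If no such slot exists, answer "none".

19:45

Gita free within 10:00–20:00: 10:00–12:30, 14:00–14:30, 15:45–20:00.
Rania ∩ Isla: 10:15–11:15, 12:00–14:45, 15:30–20:00.
Rania ∩ Isla ∩ Dilnoza: 10:15–11:15, 12:00–12:45, 14:15–14:45, 16:30–20:00.
Rania ∩ Isla ∩ Dilnoza ∩ Gita: 10:15–11:15, 12:00–12:30, 14:15–14:30, 16:30–20:00.
Windows ≥ 15 min: 10:15–11:15, 12:00–12:30, 14:15–14:30, 16:30–20:00.
Latest start in the last window 16:30–20:00 is 20:00 − 15 min = 19:45.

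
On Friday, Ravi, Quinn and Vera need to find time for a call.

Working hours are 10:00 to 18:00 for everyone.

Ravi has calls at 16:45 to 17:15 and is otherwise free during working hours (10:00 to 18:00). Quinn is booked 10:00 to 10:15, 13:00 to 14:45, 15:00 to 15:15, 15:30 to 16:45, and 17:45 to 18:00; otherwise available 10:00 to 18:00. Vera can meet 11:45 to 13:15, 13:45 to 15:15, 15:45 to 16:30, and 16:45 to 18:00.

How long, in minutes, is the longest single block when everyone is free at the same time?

Ravi free within 10:00–18:00: 10:00–16:45, 17:15–18:00.
Quinn free within 10:00–18:00: 10:15–13:00, 14:45–15:00, 15:15–15:30, 16:45–17:45.
Ravi ∩ Quinn: 10:15–13:00, 14:45–15:00, 15:15–15:30, 17:15–17:45.
Ravi ∩ Quinn ∩ Vera: 11:45–13:00, 14:45–15:00, 17:15–17:45.
Common window lengths: 75, 15, 30 min; longest is 75.

75 minutes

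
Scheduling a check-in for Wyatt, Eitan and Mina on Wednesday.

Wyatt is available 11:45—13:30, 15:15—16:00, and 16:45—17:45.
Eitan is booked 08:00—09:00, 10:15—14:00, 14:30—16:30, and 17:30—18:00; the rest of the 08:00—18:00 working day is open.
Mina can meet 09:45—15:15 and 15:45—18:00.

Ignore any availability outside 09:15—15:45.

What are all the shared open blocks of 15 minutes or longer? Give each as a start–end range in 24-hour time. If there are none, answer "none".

none

Eitan free within 08:00–18:00: 09:00–10:15, 14:00–14:30, 16:30–17:30.
Wyatt ∩ Eitan: 16:45–17:30.
Wyatt ∩ Eitan ∩ Mina: 16:45–17:30.
Restricted to 09:15–15:45: (none).
Windows ≥ 15 min: (none).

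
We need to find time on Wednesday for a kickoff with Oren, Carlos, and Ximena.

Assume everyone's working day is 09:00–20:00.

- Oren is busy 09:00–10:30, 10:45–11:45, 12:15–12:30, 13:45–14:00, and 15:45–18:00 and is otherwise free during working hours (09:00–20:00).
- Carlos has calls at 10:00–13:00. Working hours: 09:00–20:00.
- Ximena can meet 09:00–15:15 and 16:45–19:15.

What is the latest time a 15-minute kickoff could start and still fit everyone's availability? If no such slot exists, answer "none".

19:00

Oren free within 09:00–20:00: 10:30–10:45, 11:45–12:15, 12:30–13:45, 14:00–15:45, 18:00–20:00.
Carlos free within 09:00–20:00: 09:00–10:00, 13:00–20:00.
Oren ∩ Carlos: 13:00–13:45, 14:00–15:45, 18:00–20:00.
Oren ∩ Carlos ∩ Ximena: 13:00–13:45, 14:00–15:15, 18:00–19:15.
Windows ≥ 15 min: 13:00–13:45, 14:00–15:15, 18:00–19:15.
Latest start in the last window 18:00–19:15 is 19:15 − 15 min = 19:00.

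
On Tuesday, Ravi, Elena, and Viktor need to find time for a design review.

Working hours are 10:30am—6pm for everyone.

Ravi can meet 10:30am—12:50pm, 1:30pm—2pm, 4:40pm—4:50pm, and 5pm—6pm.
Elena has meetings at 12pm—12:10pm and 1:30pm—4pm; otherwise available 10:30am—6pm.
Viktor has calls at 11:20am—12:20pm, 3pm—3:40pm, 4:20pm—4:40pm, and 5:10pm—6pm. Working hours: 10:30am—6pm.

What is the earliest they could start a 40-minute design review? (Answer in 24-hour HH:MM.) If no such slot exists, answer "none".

Elena free within 10:30–18:00: 10:30–12:00, 12:10–13:30, 16:00–18:00.
Viktor free within 10:30–18:00: 10:30–11:20, 12:20–15:00, 15:40–16:20, 16:40–17:10.
Ravi ∩ Elena: 10:30–12:00, 12:10–12:50, 16:40–16:50, 17:00–18:00.
Ravi ∩ Elena ∩ Viktor: 10:30–11:20, 12:20–12:50, 16:40–16:50, 17:00–17:10.
Windows ≥ 40 min: 10:30–11:20.
Earliest such window starts at 10:30.

10:30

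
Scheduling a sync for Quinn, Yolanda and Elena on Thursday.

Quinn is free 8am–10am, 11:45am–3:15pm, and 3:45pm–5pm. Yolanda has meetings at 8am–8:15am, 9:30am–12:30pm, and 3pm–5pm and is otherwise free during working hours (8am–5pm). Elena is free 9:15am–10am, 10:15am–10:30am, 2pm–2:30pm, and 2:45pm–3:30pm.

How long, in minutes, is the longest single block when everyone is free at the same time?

30 minutes

Yolanda free within 08:00–17:00: 08:15–09:30, 12:30–15:00.
Quinn ∩ Yolanda: 08:15–09:30, 12:30–15:00.
Quinn ∩ Yolanda ∩ Elena: 09:15–09:30, 14:00–14:30, 14:45–15:00.
Common window lengths: 15, 30, 15 min; longest is 30.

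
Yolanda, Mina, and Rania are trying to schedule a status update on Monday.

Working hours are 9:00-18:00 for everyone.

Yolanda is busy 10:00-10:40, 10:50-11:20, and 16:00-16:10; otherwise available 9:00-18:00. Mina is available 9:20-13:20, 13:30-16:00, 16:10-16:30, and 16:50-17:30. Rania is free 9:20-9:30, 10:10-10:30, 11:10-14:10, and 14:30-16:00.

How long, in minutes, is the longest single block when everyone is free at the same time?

120 minutes

Yolanda free within 09:00–18:00: 09:00–10:00, 10:40–10:50, 11:20–16:00, 16:10–18:00.
Yolanda ∩ Mina: 09:20–10:00, 10:40–10:50, 11:20–13:20, 13:30–16:00, 16:10–16:30, 16:50–17:30.
Yolanda ∩ Mina ∩ Rania: 09:20–09:30, 11:20–13:20, 13:30–14:10, 14:30–16:00.
Common window lengths: 10, 120, 40, 90 min; longest is 120.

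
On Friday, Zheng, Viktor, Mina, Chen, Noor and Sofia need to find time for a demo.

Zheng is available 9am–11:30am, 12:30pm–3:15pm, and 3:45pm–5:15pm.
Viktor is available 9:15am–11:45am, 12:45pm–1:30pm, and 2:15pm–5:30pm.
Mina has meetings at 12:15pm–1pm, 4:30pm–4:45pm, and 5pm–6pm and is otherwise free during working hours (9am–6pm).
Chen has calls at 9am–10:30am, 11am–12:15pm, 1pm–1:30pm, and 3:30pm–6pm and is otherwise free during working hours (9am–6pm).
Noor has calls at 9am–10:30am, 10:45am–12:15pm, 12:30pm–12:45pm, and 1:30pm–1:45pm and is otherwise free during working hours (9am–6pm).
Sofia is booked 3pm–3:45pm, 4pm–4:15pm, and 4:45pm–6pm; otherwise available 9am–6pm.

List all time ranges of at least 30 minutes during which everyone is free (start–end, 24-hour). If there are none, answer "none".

Mina free within 09:00–18:00: 09:00–12:15, 13:00–16:30, 16:45–17:00.
Chen free within 09:00–18:00: 10:30–11:00, 12:15–13:00, 13:30–15:30.
Noor free within 09:00–18:00: 10:30–10:45, 12:15–12:30, 12:45–13:30, 13:45–18:00.
Sofia free within 09:00–18:00: 09:00–15:00, 15:45–16:00, 16:15–16:45.
Zheng ∩ Viktor: 09:15–11:30, 12:45–13:30, 14:15–15:15, 15:45–17:15.
Zheng ∩ Viktor ∩ Mina: 09:15–11:30, 13:00–13:30, 14:15–15:15, 15:45–16:30, 16:45–17:00.
Zheng ∩ Viktor ∩ Mina ∩ Chen: 10:30–11:00, 14:15–15:15.
Zheng ∩ Viktor ∩ Mina ∩ Chen ∩ Noor: 10:30–10:45, 14:15–15:15.
Zheng ∩ Viktor ∩ Mina ∩ Chen ∩ Noor ∩ Sofia: 10:30–10:45, 14:15–15:00.
Windows ≥ 30 min: 14:15–15:00.

14:15–15:00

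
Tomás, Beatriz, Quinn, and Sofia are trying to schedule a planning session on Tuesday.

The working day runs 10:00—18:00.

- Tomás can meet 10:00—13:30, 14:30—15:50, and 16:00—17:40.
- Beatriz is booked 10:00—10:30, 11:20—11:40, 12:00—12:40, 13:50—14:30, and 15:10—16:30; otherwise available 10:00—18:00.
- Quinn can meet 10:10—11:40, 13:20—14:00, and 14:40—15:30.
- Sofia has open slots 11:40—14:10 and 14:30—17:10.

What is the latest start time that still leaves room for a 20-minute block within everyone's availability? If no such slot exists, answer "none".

14:50

Beatriz free within 10:00–18:00: 10:30–11:20, 11:40–12:00, 12:40–13:50, 14:30–15:10, 16:30–18:00.
Tomás ∩ Beatriz: 10:30–11:20, 11:40–12:00, 12:40–13:30, 14:30–15:10, 16:30–17:40.
Tomás ∩ Beatriz ∩ Quinn: 10:30–11:20, 13:20–13:30, 14:40–15:10.
Tomás ∩ Beatriz ∩ Quinn ∩ Sofia: 13:20–13:30, 14:40–15:10.
Windows ≥ 20 min: 14:40–15:10.
Latest start in the last window 14:40–15:10 is 15:10 − 20 min = 14:50.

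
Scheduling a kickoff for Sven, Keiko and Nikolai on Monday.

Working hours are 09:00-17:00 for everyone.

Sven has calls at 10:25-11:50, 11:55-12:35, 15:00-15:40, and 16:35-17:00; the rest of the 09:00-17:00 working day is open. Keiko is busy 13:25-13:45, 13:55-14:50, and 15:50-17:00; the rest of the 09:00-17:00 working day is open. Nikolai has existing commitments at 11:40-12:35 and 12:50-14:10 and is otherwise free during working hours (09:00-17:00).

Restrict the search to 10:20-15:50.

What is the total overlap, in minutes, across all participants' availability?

Sven free within 09:00–17:00: 09:00–10:25, 11:50–11:55, 12:35–15:00, 15:40–16:35.
Keiko free within 09:00–17:00: 09:00–13:25, 13:45–13:55, 14:50–15:50.
Nikolai free within 09:00–17:00: 09:00–11:40, 12:35–12:50, 14:10–17:00.
Sven ∩ Keiko: 09:00–10:25, 11:50–11:55, 12:35–13:25, 13:45–13:55, 14:50–15:00, 15:40–15:50.
Sven ∩ Keiko ∩ Nikolai: 09:00–10:25, 12:35–12:50, 14:50–15:00, 15:40–15:50.
Restricted to 10:20–15:50: 10:20–10:25, 12:35–12:50, 14:50–15:00, 15:40–15:50.
Total common minutes: 5 + 15 + 10 + 10 = 40.

40 minutes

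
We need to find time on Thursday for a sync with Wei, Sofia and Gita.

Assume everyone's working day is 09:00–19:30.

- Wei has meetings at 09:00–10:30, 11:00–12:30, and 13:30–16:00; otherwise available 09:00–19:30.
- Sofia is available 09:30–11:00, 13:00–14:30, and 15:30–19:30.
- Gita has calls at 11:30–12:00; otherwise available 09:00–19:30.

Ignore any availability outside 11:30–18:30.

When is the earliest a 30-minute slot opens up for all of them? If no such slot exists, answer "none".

Wei free within 09:00–19:30: 10:30–11:00, 12:30–13:30, 16:00–19:30.
Gita free within 09:00–19:30: 09:00–11:30, 12:00–19:30.
Wei ∩ Sofia: 10:30–11:00, 13:00–13:30, 16:00–19:30.
Wei ∩ Sofia ∩ Gita: 10:30–11:00, 13:00–13:30, 16:00–19:30.
Restricted to 11:30–18:30: 13:00–13:30, 16:00–18:30.
Windows ≥ 30 min: 13:00–13:30, 16:00–18:30.
Earliest such window starts at 13:00.

13:00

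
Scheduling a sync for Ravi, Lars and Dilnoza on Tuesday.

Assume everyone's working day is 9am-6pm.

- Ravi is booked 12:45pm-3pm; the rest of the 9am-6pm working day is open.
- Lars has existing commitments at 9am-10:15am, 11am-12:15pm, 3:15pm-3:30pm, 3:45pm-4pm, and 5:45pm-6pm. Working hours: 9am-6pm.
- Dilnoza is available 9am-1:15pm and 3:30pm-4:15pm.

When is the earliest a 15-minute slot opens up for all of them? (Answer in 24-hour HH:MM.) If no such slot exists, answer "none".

Ravi free within 09:00–18:00: 09:00–12:45, 15:00–18:00.
Lars free within 09:00–18:00: 10:15–11:00, 12:15–15:15, 15:30–15:45, 16:00–17:45.
Ravi ∩ Lars: 10:15–11:00, 12:15–12:45, 15:00–15:15, 15:30–15:45, 16:00–17:45.
Ravi ∩ Lars ∩ Dilnoza: 10:15–11:00, 12:15–12:45, 15:30–15:45, 16:00–16:15.
Windows ≥ 15 min: 10:15–11:00, 12:15–12:45, 15:30–15:45, 16:00–16:15.
Earliest such window starts at 10:15.

10:15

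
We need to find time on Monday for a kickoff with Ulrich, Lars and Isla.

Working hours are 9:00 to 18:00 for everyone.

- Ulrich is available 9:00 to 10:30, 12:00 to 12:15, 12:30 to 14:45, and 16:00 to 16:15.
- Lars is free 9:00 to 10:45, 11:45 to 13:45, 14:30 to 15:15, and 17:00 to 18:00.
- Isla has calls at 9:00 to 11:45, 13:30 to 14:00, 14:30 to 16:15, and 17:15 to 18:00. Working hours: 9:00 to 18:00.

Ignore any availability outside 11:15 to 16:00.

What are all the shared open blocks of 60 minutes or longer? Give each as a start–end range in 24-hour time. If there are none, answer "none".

Isla free within 09:00–18:00: 11:45–13:30, 14:00–14:30, 16:15–17:15.
Ulrich ∩ Lars: 09:00–10:30, 12:00–12:15, 12:30–13:45, 14:30–14:45.
Ulrich ∩ Lars ∩ Isla: 12:00–12:15, 12:30–13:30.
Restricted to 11:15–16:00: 12:00–12:15, 12:30–13:30.
Windows ≥ 60 min: 12:30–13:30.

12:30–13:30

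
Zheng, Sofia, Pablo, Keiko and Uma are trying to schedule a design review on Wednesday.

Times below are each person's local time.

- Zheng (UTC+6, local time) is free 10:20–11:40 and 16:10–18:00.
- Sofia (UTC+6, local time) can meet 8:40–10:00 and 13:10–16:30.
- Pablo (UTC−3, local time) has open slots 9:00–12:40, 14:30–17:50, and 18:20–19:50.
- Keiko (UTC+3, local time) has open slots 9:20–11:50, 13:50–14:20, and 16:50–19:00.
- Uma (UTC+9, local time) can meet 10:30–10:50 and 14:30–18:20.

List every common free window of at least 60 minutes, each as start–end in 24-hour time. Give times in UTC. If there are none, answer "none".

none

Zheng → UTC: 04:20–05:40, 10:10–12:00.
Sofia → UTC: 02:40–04:00, 07:10–10:30.
Pablo → UTC: 12:00–15:40, 17:30–20:50, 21:20–22:50.
Keiko → UTC: 06:20–08:50, 10:50–11:20, 13:50–16:00.
Uma → UTC: 01:30–01:50, 05:30–09:20.
Zheng ∩ Sofia: 10:10–10:30.
Zheng ∩ Sofia ∩ Pablo: (none).
Zheng ∩ Sofia ∩ Pablo ∩ Keiko: (none).
Zheng ∩ Sofia ∩ Pablo ∩ Keiko ∩ Uma: (none).
Windows ≥ 60 min: (none).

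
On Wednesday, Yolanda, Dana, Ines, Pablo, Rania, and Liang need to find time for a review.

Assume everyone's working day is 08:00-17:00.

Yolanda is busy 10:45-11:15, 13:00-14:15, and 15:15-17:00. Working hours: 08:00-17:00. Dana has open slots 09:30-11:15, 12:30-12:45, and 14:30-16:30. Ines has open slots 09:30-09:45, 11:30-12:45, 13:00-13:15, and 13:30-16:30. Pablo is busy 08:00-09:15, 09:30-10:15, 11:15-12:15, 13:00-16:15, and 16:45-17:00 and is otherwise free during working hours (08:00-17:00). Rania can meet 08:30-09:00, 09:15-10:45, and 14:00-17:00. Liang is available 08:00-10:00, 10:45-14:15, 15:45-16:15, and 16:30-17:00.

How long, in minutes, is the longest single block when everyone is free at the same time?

Yolanda free within 08:00–17:00: 08:00–10:45, 11:15–13:00, 14:15–15:15.
Pablo free within 08:00–17:00: 09:15–09:30, 10:15–11:15, 12:15–13:00, 16:15–16:45.
Yolanda ∩ Dana: 09:30–10:45, 12:30–12:45, 14:30–15:15.
Yolanda ∩ Dana ∩ Ines: 09:30–09:45, 12:30–12:45, 14:30–15:15.
Yolanda ∩ Dana ∩ Ines ∩ Pablo: 12:30–12:45.
Yolanda ∩ Dana ∩ Ines ∩ Pablo ∩ Rania: (none).
Yolanda ∩ Dana ∩ Ines ∩ Pablo ∩ Rania ∩ Liang: (none).
No common window.

0 minutes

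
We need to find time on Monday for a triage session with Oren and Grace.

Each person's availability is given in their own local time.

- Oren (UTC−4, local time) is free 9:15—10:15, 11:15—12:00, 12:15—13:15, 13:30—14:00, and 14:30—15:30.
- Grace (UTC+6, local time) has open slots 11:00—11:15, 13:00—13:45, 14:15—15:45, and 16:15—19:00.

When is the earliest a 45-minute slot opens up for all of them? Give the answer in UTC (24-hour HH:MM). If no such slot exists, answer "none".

Oren → UTC: 13:15–14:15, 15:15–16:00, 16:15–17:15, 17:30–18:00, 18:30–19:30.
Grace → UTC: 05:00–05:15, 07:00–07:45, 08:15–09:45, 10:15–13:00.
Oren ∩ Grace: (none).
Windows ≥ 45 min: (none).

none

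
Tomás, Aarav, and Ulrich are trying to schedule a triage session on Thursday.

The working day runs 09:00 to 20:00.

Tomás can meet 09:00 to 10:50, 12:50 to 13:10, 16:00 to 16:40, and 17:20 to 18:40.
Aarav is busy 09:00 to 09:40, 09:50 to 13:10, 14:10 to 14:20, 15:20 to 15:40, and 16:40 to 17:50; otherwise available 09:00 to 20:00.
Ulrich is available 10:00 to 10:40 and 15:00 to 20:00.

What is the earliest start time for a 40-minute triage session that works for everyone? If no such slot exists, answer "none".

16:00

Aarav free within 09:00–20:00: 09:40–09:50, 13:10–14:10, 14:20–15:20, 15:40–16:40, 17:50–20:00.
Tomás ∩ Aarav: 09:40–09:50, 16:00–16:40, 17:50–18:40.
Tomás ∩ Aarav ∩ Ulrich: 16:00–16:40, 17:50–18:40.
Windows ≥ 40 min: 16:00–16:40, 17:50–18:40.
Earliest such window starts at 16:00.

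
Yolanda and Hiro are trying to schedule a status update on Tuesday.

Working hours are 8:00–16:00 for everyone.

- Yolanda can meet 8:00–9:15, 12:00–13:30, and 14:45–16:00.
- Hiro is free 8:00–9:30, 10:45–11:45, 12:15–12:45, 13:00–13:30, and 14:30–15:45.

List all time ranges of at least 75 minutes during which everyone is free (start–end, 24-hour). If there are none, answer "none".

Yolanda ∩ Hiro: 08:00–09:15, 12:15–12:45, 13:00–13:30, 14:45–15:45.
Windows ≥ 75 min: 08:00–09:15.

08:00–09:15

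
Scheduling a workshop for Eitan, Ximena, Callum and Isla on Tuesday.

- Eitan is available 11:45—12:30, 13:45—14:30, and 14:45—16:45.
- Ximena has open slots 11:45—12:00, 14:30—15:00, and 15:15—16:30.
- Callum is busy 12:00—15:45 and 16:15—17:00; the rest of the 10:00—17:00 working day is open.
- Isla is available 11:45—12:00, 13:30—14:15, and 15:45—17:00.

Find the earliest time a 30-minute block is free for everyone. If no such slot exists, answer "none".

Callum free within 10:00–17:00: 10:00–12:00, 15:45–16:15.
Eitan ∩ Ximena: 11:45–12:00, 14:45–15:00, 15:15–16:30.
Eitan ∩ Ximena ∩ Callum: 11:45–12:00, 15:45–16:15.
Eitan ∩ Ximena ∩ Callum ∩ Isla: 11:45–12:00, 15:45–16:15.
Windows ≥ 30 min: 15:45–16:15.
Earliest such window starts at 15:45.

15:45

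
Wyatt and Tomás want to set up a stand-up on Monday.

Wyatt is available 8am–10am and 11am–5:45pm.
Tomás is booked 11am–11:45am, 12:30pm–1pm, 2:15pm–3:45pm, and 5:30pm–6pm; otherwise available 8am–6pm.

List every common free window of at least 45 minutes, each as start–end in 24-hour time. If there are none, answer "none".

Tomás free within 08:00–18:00: 08:00–11:00, 11:45–12:30, 13:00–14:15, 15:45–17:30.
Wyatt ∩ Tomás: 08:00–10:00, 11:45–12:30, 13:00–14:15, 15:45–17:30.
Windows ≥ 45 min: 08:00–10:00, 11:45–12:30, 13:00–14:15, 15:45–17:30.

08:00–10:00, 11:45–12:30, 13:00–14:15, 15:45–17:30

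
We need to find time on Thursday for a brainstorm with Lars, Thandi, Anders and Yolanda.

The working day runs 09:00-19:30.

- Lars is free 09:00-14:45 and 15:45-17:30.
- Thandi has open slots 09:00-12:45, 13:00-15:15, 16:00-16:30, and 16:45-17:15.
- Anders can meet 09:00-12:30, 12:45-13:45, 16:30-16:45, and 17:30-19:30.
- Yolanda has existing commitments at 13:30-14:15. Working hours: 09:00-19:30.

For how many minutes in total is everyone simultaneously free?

Yolanda free within 09:00–19:30: 09:00–13:30, 14:15–19:30.
Lars ∩ Thandi: 09:00–12:45, 13:00–14:45, 16:00–16:30, 16:45–17:15.
Lars ∩ Thandi ∩ Anders: 09:00–12:30, 13:00–13:45.
Lars ∩ Thandi ∩ Anders ∩ Yolanda: 09:00–12:30, 13:00–13:30.
Total common minutes: 210 + 30 = 240.

240 minutes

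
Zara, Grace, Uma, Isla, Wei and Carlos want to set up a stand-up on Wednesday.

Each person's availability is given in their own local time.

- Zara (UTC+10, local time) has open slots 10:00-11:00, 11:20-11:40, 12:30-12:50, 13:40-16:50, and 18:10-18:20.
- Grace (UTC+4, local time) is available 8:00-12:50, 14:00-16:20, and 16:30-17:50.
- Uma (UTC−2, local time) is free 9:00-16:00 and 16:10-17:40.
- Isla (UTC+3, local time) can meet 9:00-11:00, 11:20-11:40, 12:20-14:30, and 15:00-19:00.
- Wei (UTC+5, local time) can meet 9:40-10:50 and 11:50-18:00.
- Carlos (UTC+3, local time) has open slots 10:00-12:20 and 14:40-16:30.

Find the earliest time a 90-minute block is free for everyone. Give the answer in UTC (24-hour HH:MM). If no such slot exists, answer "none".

Zara → UTC: 00:00–01:00, 01:20–01:40, 02:30–02:50, 03:40–06:50, 08:10–08:20.
Grace → UTC: 04:00–08:50, 10:00–12:20, 12:30–13:50.
Uma → UTC: 11:00–18:00, 18:10–19:40.
Isla → UTC: 06:00–08:00, 08:20–08:40, 09:20–11:30, 12:00–16:00.
Wei → UTC: 04:40–05:50, 06:50–13:00.
Carlos → UTC: 07:00–09:20, 11:40–13:30.
Zara ∩ Grace: 04:00–06:50, 08:10–08:20.
Zara ∩ Grace ∩ Uma: (none).
Zara ∩ Grace ∩ Uma ∩ Isla: (none).
Zara ∩ Grace ∩ Uma ∩ Isla ∩ Wei: (none).
Zara ∩ Grace ∩ Uma ∩ Isla ∩ Wei ∩ Carlos: (none).
Windows ≥ 90 min: (none).

none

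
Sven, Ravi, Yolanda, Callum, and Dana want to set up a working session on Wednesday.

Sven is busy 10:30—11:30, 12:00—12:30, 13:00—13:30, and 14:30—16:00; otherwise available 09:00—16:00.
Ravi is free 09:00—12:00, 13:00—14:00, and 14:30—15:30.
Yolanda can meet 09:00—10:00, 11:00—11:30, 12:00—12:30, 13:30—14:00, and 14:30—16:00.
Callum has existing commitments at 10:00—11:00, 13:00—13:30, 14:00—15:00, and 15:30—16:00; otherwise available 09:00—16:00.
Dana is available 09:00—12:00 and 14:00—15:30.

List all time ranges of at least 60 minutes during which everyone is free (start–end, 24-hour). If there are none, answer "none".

Sven free within 09:00–16:00: 09:00–10:30, 11:30–12:00, 12:30–13:00, 13:30–14:30.
Callum free within 09:00–16:00: 09:00–10:00, 11:00–13:00, 13:30–14:00, 15:00–15:30.
Sven ∩ Ravi: 09:00–10:30, 11:30–12:00, 13:30–14:00.
Sven ∩ Ravi ∩ Yolanda: 09:00–10:00, 13:30–14:00.
Sven ∩ Ravi ∩ Yolanda ∩ Callum: 09:00–10:00, 13:30–14:00.
Sven ∩ Ravi ∩ Yolanda ∩ Callum ∩ Dana: 09:00–10:00.
Windows ≥ 60 min: 09:00–10:00.

09:00–10:00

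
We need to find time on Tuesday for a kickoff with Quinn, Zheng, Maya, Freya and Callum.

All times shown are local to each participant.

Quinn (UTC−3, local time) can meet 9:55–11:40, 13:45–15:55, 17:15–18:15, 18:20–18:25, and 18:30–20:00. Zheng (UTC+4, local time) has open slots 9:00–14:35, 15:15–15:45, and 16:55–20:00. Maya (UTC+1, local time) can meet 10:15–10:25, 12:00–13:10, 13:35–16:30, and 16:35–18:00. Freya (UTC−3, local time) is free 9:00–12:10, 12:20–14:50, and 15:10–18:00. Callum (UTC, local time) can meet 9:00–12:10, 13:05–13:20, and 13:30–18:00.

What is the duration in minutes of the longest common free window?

70 minutes

Quinn → UTC: 12:55–14:40, 16:45–18:55, 20:15–21:15, 21:20–21:25, 21:30–23:00.
Zheng → UTC: 05:00–10:35, 11:15–11:45, 12:55–16:00.
Maya → UTC: 09:15–09:25, 11:00–12:10, 12:35–15:30, 15:35–17:00.
Freya → UTC: 12:00–15:10, 15:20–17:50, 18:10–21:00.
Callum → UTC: 09:00–12:10, 13:05–13:20, 13:30–18:00.
Quinn ∩ Zheng: 12:55–14:40.
Quinn ∩ Zheng ∩ Maya: 12:55–14:40.
Quinn ∩ Zheng ∩ Maya ∩ Freya: 12:55–14:40.
Quinn ∩ Zheng ∩ Maya ∩ Freya ∩ Callum: 13:05–13:20, 13:30–14:40.
Common window lengths: 15, 70 min; longest is 70.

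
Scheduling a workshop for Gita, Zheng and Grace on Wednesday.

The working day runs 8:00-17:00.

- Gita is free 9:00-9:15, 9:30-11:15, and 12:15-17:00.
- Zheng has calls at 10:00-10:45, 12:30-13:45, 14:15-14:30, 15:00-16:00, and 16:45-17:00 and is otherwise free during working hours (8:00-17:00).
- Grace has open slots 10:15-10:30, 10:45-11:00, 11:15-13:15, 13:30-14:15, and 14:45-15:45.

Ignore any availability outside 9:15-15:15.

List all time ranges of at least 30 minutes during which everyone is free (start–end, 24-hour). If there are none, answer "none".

Zheng free within 08:00–17:00: 08:00–10:00, 10:45–12:30, 13:45–14:15, 14:30–15:00, 16:00–16:45.
Gita ∩ Zheng: 09:00–09:15, 09:30–10:00, 10:45–11:15, 12:15–12:30, 13:45–14:15, 14:30–15:00, 16:00–16:45.
Gita ∩ Zheng ∩ Grace: 10:45–11:00, 12:15–12:30, 13:45–14:15, 14:45–15:00.
Restricted to 09:15–15:15: 10:45–11:00, 12:15–12:30, 13:45–14:15, 14:45–15:00.
Windows ≥ 30 min: 13:45–14:15.

13:45–14:15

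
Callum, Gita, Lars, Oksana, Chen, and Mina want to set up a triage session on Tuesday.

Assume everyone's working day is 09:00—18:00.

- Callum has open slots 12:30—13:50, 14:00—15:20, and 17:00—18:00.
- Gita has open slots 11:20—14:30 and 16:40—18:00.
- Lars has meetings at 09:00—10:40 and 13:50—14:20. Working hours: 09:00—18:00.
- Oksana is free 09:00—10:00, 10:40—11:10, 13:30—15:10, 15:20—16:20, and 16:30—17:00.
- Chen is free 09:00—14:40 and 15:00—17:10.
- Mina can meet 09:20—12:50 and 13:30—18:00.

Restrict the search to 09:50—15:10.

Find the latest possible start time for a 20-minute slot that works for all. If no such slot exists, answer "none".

13:30

Lars free within 09:00–18:00: 10:40–13:50, 14:20–18:00.
Callum ∩ Gita: 12:30–13:50, 14:00–14:30, 17:00–18:00.
Callum ∩ Gita ∩ Lars: 12:30–13:50, 14:20–14:30, 17:00–18:00.
Callum ∩ Gita ∩ Lars ∩ Oksana: 13:30–13:50, 14:20–14:30.
Callum ∩ Gita ∩ Lars ∩ Oksana ∩ Chen: 13:30–13:50, 14:20–14:30.
Callum ∩ Gita ∩ Lars ∩ Oksana ∩ Chen ∩ Mina: 13:30–13:50, 14:20–14:30.
Restricted to 09:50–15:10: 13:30–13:50, 14:20–14:30.
Windows ≥ 20 min: 13:30–13:50.
Latest start in the last window 13:30–13:50 is 13:50 − 20 min = 13:30.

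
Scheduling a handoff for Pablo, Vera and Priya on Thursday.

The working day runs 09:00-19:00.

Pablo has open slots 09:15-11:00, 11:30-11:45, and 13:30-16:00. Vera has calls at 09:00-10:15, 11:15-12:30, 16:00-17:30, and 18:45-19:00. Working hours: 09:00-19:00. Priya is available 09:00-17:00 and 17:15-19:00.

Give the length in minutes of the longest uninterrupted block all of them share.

Vera free within 09:00–19:00: 10:15–11:15, 12:30–16:00, 17:30–18:45.
Pablo ∩ Vera: 10:15–11:00, 13:30–16:00.
Pablo ∩ Vera ∩ Priya: 10:15–11:00, 13:30–16:00.
Common window lengths: 45, 150 min; longest is 150.

150 minutes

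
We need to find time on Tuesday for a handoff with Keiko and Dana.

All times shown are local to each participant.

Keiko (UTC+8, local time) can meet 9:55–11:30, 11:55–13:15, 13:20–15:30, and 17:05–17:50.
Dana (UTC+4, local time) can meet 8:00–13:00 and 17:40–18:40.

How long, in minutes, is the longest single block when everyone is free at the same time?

Keiko → UTC: 01:55–03:30, 03:55–05:15, 05:20–07:30, 09:05–09:50.
Dana → UTC: 04:00–09:00, 13:40–14:40.
Keiko ∩ Dana: 04:00–05:15, 05:20–07:30.
Common window lengths: 75, 130 min; longest is 130.

130 minutes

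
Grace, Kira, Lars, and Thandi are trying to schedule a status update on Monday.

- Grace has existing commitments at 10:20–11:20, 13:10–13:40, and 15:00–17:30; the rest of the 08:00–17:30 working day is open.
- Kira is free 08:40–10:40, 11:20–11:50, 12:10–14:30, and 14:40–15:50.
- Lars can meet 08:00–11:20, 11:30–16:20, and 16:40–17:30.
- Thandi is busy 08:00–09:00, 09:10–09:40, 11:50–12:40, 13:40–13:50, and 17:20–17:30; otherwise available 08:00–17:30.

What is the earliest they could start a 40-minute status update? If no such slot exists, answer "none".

Grace free within 08:00–17:30: 08:00–10:20, 11:20–13:10, 13:40–15:00.
Thandi free within 08:00–17:30: 09:00–09:10, 09:40–11:50, 12:40–13:40, 13:50–17:20.
Grace ∩ Kira: 08:40–10:20, 11:20–11:50, 12:10–13:10, 13:40–14:30, 14:40–15:00.
Grace ∩ Kira ∩ Lars: 08:40–10:20, 11:30–11:50, 12:10–13:10, 13:40–14:30, 14:40–15:00.
Grace ∩ Kira ∩ Lars ∩ Thandi: 09:00–09:10, 09:40–10:20, 11:30–11:50, 12:40–13:10, 13:50–14:30, 14:40–15:00.
Windows ≥ 40 min: 09:40–10:20, 13:50–14:30.
Earliest such window starts at 09:40.

09:40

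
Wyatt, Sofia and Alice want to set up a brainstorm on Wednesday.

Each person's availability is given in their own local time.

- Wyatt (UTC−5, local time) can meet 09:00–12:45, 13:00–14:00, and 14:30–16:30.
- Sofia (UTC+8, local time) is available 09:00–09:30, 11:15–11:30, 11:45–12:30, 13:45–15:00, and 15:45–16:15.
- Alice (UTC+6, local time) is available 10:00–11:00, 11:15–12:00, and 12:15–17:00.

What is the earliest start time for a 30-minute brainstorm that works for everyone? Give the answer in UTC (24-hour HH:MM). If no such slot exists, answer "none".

none

Wyatt → UTC: 14:00–17:45, 18:00–19:00, 19:30–21:30.
Sofia → UTC: 01:00–01:30, 03:15–03:30, 03:45–04:30, 05:45–07:00, 07:45–08:15.
Alice → UTC: 04:00–05:00, 05:15–06:00, 06:15–11:00.
Wyatt ∩ Sofia: (none).
Wyatt ∩ Sofia ∩ Alice: (none).
Windows ≥ 30 min: (none).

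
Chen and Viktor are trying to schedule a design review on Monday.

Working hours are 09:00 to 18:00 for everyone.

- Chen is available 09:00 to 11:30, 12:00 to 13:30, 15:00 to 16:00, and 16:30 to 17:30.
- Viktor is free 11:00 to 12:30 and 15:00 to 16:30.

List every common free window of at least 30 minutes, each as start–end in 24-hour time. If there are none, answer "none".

11:00–11:30, 12:00–12:30, 15:00–16:00

Chen ∩ Viktor: 11:00–11:30, 12:00–12:30, 15:00–16:00.
Windows ≥ 30 min: 11:00–11:30, 12:00–12:30, 15:00–16:00.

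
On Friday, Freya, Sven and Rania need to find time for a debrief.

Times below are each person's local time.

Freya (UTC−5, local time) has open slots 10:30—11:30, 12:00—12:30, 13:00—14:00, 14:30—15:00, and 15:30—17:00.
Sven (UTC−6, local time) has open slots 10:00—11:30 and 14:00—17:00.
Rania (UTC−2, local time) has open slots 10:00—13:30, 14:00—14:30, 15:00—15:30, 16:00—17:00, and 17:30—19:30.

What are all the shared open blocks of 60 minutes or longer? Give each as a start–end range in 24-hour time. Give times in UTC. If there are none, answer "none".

Freya → UTC: 15:30–16:30, 17:00–17:30, 18:00–19:00, 19:30–20:00, 20:30–22:00.
Sven → UTC: 16:00–17:30, 20:00–23:00.
Rania → UTC: 12:00–15:30, 16:00–16:30, 17:00–17:30, 18:00–19:00, 19:30–21:30.
Freya ∩ Sven: 16:00–16:30, 17:00–17:30, 20:30–22:00.
Freya ∩ Sven ∩ Rania: 16:00–16:30, 17:00–17:30, 20:30–21:30.
Windows ≥ 60 min: 20:30–21:30.

20:30–21:30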